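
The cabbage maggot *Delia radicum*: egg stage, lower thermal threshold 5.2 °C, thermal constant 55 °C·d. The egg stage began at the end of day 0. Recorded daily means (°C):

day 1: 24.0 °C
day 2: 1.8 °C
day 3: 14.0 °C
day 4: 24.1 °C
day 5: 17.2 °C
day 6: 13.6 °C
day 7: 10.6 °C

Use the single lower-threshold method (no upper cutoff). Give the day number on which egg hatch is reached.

day 5

Daily DD above 5.2 °C: 18.8, 0.0, 8.8, 18.9, 12.0, 8.4, 5.4.
Cumulative: 18.8, 18.8, 27.6, 46.5, 58.5, 66.9, 72.3.
The total first reaches 55 DD on day 5.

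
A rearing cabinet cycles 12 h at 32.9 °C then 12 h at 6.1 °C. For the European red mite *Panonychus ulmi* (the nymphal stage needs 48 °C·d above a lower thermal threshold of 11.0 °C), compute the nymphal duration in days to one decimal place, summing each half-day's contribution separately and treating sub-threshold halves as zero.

Day half: max(0, 32.9 − 11.0) × 0.5 = 21.9 × 0.5 = 10.95 DD.
Night half: max(0, 6.1 − 11.0) × 0.5 = 0.0 × 0.5 = 0.00 DD.
Per 24 h: 10.95 DD/day.
Duration = 48 / 10.95 = 4.384 ≈ 4.4 days.

4.4 days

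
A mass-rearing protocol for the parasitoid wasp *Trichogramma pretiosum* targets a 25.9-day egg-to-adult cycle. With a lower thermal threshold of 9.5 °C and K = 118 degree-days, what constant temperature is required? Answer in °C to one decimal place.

Required daily accumulation = 118 / 25.9 = 4.556 DD/day.
T = T_base + 4.556 = 9.5 + 4.556 = 14.056 ≈ 14.1 °C.

14.1 °C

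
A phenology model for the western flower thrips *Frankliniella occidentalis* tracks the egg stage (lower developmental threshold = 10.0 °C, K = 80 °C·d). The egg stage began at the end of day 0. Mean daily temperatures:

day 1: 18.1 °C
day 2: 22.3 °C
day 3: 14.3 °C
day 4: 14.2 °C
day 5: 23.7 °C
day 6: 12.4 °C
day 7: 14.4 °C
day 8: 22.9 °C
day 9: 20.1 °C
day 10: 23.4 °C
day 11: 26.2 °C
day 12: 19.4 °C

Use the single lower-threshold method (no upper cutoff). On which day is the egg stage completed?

Daily DD above 10.0 °C: 8.1, 12.3, 4.3, 4.2, 13.7, 2.4, 4.4, 12.9, 10.1, 13.4, 16.2, 9.4.
Cumulative: 8.1, 20.4, 24.7, 28.9, 42.6, 45.0, 49.4, 62.3, 72.4, 85.8, 102.0, 111.4.
The total first reaches 80 DD on day 10.

day 10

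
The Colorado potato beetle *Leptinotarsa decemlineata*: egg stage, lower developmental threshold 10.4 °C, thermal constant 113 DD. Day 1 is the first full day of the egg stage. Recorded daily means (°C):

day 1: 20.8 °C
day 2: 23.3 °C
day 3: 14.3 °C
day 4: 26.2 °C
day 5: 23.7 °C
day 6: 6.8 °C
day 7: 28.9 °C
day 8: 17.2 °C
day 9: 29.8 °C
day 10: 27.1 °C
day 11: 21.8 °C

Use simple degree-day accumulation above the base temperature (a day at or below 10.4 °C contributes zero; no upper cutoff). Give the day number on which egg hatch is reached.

day 10

Daily DD above 10.4 °C: 10.4, 12.9, 3.9, 15.8, 13.3, 0.0, 18.5, 6.8, 19.4, 16.7, 11.4.
Cumulative: 10.4, 23.3, 27.2, 43.0, 56.3, 56.3, 74.8, 81.6, 101.0, 117.7, 129.1.
The total first reaches 113 DD on day 10.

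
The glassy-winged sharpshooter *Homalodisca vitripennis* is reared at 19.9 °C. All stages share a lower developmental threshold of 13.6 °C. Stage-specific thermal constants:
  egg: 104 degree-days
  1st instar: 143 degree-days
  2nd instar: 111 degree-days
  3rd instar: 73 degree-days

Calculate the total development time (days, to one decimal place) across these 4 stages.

Daily accumulation at 19.9 °C = 19.9 − 13.6 = 6.3 DD/day.
Total K = 104 + 143 + 111 + 73 = 431 DD.
Total duration = 431 / 6.3 = 68.413 ≈ 68.4 days.

68.4 days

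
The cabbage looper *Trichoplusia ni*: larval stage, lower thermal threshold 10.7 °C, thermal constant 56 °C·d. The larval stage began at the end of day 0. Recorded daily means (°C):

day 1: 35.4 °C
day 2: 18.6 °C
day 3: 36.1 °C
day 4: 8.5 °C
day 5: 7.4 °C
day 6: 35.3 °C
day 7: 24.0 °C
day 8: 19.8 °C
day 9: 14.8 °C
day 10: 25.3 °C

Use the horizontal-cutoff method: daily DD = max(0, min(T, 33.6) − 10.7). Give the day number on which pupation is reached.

Daily DD above 10.7 °C (capped at 22.9): 22.9, 7.9, 22.9, 0.0, 0.0, 22.9, 13.3, 9.1, 4.1, 14.6.
Cumulative: 22.9, 30.8, 53.7, 53.7, 53.7, 76.6, 89.9, 99.0, 103.1, 117.7.
The total first reaches 56 DD on day 6.

day 6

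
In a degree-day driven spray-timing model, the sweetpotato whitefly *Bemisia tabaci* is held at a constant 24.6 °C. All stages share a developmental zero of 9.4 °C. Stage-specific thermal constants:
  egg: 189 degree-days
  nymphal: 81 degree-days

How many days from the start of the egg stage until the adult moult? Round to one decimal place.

17.8 days

Daily accumulation at 24.6 °C = 24.6 − 9.4 = 15.2 DD/day.
Total K = 189 + 81 = 270 DD.
Total duration = 270 / 15.2 = 17.763 ≈ 17.8 days.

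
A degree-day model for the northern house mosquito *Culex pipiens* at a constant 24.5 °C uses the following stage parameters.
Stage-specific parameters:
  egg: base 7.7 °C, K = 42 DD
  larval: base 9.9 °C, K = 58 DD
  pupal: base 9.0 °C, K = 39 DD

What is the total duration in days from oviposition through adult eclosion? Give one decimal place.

egg: 42 / (24.5 − 7.7) = 42 / 16.8 = 2.500 d.
larval: 58 / (24.5 − 9.9) = 58 / 14.6 = 3.973 d.
pupal: 39 / (24.5 − 9.0) = 39 / 15.5 = 2.516 d.
Sum = 8.989 ≈ 9.0 days.

9.0 days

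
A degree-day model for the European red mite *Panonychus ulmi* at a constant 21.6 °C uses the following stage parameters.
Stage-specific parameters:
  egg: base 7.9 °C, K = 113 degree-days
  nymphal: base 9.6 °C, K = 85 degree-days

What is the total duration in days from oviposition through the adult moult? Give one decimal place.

egg: 113 / (21.6 − 7.9) = 113 / 13.7 = 8.248 d.
nymphal: 85 / (21.6 − 9.6) = 85 / 12.0 = 7.083 d.
Sum = 15.332 ≈ 15.3 days.

15.3 days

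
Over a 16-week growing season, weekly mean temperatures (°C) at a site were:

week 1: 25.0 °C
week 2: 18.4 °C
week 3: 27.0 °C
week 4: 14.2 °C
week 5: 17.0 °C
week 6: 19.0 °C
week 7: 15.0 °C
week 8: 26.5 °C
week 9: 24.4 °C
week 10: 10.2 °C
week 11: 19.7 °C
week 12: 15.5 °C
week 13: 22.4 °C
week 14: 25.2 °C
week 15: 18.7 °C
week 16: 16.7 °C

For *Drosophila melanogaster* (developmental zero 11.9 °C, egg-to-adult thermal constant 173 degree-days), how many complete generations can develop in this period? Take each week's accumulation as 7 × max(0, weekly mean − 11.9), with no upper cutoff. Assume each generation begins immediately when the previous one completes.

Weekly DD (7 × max(0, T̄ − 11.9)): 91.7, 45.5, 105.7, 16.1, 35.7, 49.7, 21.7, 102.2, 87.5, 0.0, 54.6, 25.2, 73.5, 93.1, 47.6, 33.6.
Season total = 883.4 DD.
Complete generations = ⌊883.4 / 173⌋ = 5.

5 generations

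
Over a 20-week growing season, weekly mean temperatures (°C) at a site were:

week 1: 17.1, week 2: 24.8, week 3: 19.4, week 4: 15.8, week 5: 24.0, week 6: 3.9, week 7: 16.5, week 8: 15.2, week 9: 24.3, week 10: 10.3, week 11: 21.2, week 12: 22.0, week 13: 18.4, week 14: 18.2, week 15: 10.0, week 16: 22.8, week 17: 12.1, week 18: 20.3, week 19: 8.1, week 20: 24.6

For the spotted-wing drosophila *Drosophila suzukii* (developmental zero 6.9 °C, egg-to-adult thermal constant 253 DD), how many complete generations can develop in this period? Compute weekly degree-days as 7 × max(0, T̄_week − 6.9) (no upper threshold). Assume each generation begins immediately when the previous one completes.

Weekly DD (7 × max(0, T̄ − 6.9)): 71.4, 125.3, 87.5, 62.3, 119.7, 0.0, 67.2, 58.1, 121.8, 23.8, 100.1, 105.7, 80.5, 79.1, 21.7, 111.3, 36.4, 93.8, 8.4, 123.9.
Season total = 1498.0 DD.
Complete generations = ⌊1498.0 / 253⌋ = 5.

5 generations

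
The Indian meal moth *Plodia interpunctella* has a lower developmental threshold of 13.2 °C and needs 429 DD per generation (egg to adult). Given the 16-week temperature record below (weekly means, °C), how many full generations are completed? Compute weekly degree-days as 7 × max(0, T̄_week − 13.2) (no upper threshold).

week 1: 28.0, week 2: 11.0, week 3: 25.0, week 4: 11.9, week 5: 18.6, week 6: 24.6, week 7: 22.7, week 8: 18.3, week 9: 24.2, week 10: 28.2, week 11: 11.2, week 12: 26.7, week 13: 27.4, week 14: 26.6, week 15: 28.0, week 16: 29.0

2 generations

Weekly DD (7 × max(0, T̄ − 13.2)): 103.6, 0.0, 82.6, 0.0, 37.8, 79.8, 66.5, 35.7, 77.0, 105.0, 0.0, 94.5, 99.4, 93.8, 103.6, 110.6.
Season total = 1089.9 DD.
Complete generations = ⌊1089.9 / 429⌋ = 2.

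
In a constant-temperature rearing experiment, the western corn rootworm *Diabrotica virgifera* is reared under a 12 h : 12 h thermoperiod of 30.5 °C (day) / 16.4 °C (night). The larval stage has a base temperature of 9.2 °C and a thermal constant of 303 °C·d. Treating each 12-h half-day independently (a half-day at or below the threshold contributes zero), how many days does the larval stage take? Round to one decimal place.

21.3 days

Day half: max(0, 30.5 − 9.2) × 0.5 = 21.3 × 0.5 = 10.65 DD.
Night half: max(0, 16.4 − 9.2) × 0.5 = 7.2 × 0.5 = 3.60 DD.
Per 24 h: 14.25 DD/day.
Duration = 303 / 14.25 = 21.263 ≈ 21.3 days.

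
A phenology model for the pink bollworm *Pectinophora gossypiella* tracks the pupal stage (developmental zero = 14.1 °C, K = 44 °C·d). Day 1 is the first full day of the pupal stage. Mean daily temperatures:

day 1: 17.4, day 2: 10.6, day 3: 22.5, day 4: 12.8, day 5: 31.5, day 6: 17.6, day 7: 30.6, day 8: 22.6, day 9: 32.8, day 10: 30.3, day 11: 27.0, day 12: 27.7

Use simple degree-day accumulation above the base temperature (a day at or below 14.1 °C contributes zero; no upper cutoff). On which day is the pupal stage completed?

day 7

Daily DD above 14.1 °C: 3.3, 0.0, 8.4, 0.0, 17.4, 3.5, 16.5, 8.5, 18.7, 16.2, 12.9, 13.6.
Cumulative: 3.3, 3.3, 11.7, 11.7, 29.1, 32.6, 49.1, 57.6, 76.3, 92.5, 105.4, 119.0.
The total first reaches 44 DD on day 7.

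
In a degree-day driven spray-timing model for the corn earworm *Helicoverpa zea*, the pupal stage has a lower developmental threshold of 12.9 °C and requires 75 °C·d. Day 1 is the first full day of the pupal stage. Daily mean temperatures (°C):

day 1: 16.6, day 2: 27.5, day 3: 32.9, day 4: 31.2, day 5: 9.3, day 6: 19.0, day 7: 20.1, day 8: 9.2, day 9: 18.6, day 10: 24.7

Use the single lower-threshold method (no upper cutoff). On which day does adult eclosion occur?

day 9

Daily DD above 12.9 °C: 3.7, 14.6, 20.0, 18.3, 0.0, 6.1, 7.2, 0.0, 5.7, 11.8.
Cumulative: 3.7, 18.3, 38.3, 56.6, 56.6, 62.7, 69.9, 69.9, 75.6, 87.4.
The total first reaches 75 DD on day 9.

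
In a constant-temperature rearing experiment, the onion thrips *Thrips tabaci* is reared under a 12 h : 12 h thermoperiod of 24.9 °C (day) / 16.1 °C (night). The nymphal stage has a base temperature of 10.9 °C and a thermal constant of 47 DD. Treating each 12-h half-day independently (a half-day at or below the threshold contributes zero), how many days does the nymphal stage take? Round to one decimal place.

Day half: max(0, 24.9 − 10.9) × 0.5 = 14.0 × 0.5 = 7.00 DD.
Night half: max(0, 16.1 − 10.9) × 0.5 = 5.2 × 0.5 = 2.60 DD.
Per 24 h: 9.60 DD/day.
Duration = 47 / 9.60 = 4.896 ≈ 4.9 days.

4.9 days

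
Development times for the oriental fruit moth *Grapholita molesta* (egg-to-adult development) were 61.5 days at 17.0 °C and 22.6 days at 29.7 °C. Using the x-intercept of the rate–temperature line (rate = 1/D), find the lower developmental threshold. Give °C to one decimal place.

Equal thermal constants: D₁(T₁ − T_b) = D₂(T₂ − T_b).
61.5·(17.0 − T_b) = 22.6·(29.7 − T_b)
T_b = (61.5·17.0 − 22.6·29.7) / (61.5 − 22.6) = 374.28 / 38.9 = 9.622 °C ≈ 9.6 °C.

9.6 °C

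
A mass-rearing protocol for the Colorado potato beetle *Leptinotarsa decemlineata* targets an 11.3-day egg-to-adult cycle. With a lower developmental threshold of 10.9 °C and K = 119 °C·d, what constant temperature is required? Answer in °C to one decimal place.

21.4 °C

Required daily accumulation = 119 / 11.3 = 10.531 DD/day.
T = T_base + 10.531 = 10.9 + 10.531 = 21.431 ≈ 21.4 °C.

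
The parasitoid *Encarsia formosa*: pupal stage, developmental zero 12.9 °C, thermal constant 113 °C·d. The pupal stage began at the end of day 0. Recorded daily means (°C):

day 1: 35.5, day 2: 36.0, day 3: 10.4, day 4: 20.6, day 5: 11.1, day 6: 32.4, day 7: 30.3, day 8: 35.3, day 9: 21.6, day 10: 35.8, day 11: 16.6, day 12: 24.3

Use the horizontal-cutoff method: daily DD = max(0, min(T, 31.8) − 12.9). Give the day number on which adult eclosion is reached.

day 10

Daily DD above 12.9 °C (capped at 18.9): 18.9, 18.9, 0.0, 7.7, 0.0, 18.9, 17.4, 18.9, 8.7, 18.9, 3.7, 11.4.
Cumulative: 18.9, 37.8, 37.8, 45.5, 45.5, 64.4, 81.8, 100.7, 109.4, 128.3, 132.0, 143.4.
The total first reaches 113 DD on day 10.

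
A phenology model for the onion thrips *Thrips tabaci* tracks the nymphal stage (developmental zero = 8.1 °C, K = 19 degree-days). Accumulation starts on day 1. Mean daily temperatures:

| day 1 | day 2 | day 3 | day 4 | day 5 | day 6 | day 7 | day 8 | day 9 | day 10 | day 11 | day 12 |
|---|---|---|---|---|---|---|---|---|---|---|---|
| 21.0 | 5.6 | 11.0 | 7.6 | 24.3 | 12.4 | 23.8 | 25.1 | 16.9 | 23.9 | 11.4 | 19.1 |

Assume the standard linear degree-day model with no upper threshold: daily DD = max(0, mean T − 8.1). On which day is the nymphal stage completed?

Daily DD above 8.1 °C: 12.9, 0.0, 2.9, 0.0, 16.2, 4.3, 15.7, 17.0, 8.8, 15.8, 3.3, 11.0.
Cumulative: 12.9, 12.9, 15.8, 15.8, 32.0, 36.3, 52.0, 69.0, 77.8, 93.6, 96.9, 107.9.
The total first reaches 19 DD on day 5.

day 5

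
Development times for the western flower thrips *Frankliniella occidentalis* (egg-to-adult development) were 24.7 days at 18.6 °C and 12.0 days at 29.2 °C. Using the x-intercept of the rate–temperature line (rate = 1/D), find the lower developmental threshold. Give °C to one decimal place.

Linear rate model ⇒ the product D·(T − T_b) is constant across temperatures.
24.7·(18.6 − T_b) = 12.0·(29.2 − T_b)
T_b = (24.7·18.6 − 12.0·29.2) / (24.7 − 12.0) = 109.02 / 12.7 = 8.584 °C ≈ 8.6 °C.

8.6 °C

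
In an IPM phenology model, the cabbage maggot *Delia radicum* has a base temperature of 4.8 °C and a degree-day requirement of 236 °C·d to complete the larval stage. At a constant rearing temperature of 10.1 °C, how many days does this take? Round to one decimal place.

Daily accumulation = 10.1 − 4.8 = 5.3 DD/day.
Duration = 236 / 5.3 = 44.528 ≈ 44.5 days.

44.5 days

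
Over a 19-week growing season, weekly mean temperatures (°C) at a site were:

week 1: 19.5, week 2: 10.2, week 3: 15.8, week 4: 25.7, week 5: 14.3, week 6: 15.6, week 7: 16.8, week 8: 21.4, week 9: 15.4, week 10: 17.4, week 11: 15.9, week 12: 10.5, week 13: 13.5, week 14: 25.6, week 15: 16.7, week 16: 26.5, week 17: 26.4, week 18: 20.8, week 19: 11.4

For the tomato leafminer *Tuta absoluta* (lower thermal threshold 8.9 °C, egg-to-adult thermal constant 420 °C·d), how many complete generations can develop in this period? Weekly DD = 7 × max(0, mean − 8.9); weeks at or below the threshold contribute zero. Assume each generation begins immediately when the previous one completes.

2 generations

Weekly DD (7 × max(0, T̄ − 8.9)): 74.2, 9.1, 48.3, 117.6, 37.8, 46.9, 55.3, 87.5, 45.5, 59.5, 49.0, 11.2, 32.2, 116.9, 54.6, 123.2, 122.5, 83.3, 17.5.
Season total = 1192.1 DD.
Complete generations = ⌊1192.1 / 420⌋ = 2.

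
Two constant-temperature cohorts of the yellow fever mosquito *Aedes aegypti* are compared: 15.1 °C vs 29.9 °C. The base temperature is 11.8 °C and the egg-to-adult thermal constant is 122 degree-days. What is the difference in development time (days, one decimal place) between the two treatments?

30.2 days

At 15.1 °C: 122 / (15.1 − 11.8) = 122 / 3.3 = 36.970 d.
At 29.9 °C: 122 / (29.9 − 11.8) = 122 / 18.1 = 6.740 d.
Difference = |36.970 − 6.740| = 30.229 ≈ 30.2 days.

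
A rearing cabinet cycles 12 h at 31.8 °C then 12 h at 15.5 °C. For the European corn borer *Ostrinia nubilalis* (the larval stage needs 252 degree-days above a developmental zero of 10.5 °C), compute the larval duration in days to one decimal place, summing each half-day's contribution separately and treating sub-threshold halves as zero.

Day half: max(0, 31.8 − 10.5) × 0.5 = 21.3 × 0.5 = 10.65 DD.
Night half: max(0, 15.5 − 10.5) × 0.5 = 5.0 × 0.5 = 2.50 DD.
Per 24 h: 13.15 DD/day.
Duration = 252 / 13.15 = 19.163 ≈ 19.2 days.

19.2 days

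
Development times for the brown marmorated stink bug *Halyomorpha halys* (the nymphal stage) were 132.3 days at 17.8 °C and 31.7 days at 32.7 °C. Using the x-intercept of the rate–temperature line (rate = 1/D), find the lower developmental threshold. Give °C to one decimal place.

13.1 °C

Linear rate model ⇒ the product D·(T − T_b) is constant across temperatures.
132.3·(17.8 − T_b) = 31.7·(32.7 − T_b)
T_b = (132.3·17.8 − 31.7·32.7) / (132.3 − 31.7) = 1318.35 / 100.6 = 13.105 °C ≈ 13.1 °C.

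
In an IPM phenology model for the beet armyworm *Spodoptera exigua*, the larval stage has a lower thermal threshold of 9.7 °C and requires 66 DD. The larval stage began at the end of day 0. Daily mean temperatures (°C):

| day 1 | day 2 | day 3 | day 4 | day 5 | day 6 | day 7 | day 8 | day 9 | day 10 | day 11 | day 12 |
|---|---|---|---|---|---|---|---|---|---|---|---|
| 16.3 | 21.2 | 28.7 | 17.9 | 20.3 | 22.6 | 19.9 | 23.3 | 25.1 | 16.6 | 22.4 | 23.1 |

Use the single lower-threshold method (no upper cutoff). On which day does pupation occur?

day 6

Daily DD above 9.7 °C: 6.6, 11.5, 19.0, 8.2, 10.6, 12.9, 10.2, 13.6, 15.4, 6.9, 12.7, 13.4.
Cumulative: 6.6, 18.1, 37.1, 45.3, 55.9, 68.8, 79.0, 92.6, 108.0, 114.9, 127.6, 141.0.
The total first reaches 66 DD on day 6.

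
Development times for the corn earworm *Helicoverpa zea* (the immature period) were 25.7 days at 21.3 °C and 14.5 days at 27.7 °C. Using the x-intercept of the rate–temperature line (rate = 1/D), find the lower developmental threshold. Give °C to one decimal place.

Under the model K = D·(T − T_b), so D₁·(T₁ − T_b) = D₂·(T₂ − T_b).
25.7·(21.3 − T_b) = 14.5·(27.7 − T_b)
T_b = (25.7·21.3 − 14.5·27.7) / (25.7 − 14.5) = 145.76 / 11.2 = 13.014 °C ≈ 13.0 °C.

13.0 °C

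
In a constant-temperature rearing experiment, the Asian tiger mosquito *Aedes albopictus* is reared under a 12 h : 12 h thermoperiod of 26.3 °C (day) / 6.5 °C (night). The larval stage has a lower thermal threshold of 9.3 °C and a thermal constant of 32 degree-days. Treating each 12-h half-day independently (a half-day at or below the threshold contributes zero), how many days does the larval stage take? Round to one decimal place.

Day half: max(0, 26.3 − 9.3) × 0.5 = 17.0 × 0.5 = 8.50 DD.
Night half: max(0, 6.5 − 9.3) × 0.5 = 0.0 × 0.5 = 0.00 DD.
Per 24 h: 8.50 DD/day.
Duration = 32 / 8.50 = 3.765 ≈ 3.8 days.

3.8 days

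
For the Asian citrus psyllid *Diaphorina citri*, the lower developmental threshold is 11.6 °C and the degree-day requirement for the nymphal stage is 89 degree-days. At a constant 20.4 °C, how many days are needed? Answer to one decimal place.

Daily accumulation = 20.4 − 11.6 = 8.8 DD/day.
Duration = 89 / 8.8 = 10.114 ≈ 10.1 days.

10.1 days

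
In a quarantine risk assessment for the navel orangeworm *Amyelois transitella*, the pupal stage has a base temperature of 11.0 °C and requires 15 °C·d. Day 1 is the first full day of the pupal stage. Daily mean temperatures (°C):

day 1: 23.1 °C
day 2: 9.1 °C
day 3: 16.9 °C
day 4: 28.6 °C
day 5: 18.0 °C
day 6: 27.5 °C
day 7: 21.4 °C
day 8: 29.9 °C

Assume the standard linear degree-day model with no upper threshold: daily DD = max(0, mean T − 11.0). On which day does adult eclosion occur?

Daily DD above 11.0 °C: 12.1, 0.0, 5.9, 17.6, 7.0, 16.5, 10.4, 18.9.
Cumulative: 12.1, 12.1, 18.0, 35.6, 42.6, 59.1, 69.5, 88.4.
The total first reaches 15 DD on day 3.

day 3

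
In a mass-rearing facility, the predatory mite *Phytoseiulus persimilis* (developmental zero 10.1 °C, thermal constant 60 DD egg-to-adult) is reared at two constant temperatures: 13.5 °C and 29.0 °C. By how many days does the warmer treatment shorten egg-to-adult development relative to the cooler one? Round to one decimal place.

At 13.5 °C: 60 / (13.5 − 10.1) = 60 / 3.4 = 17.647 d.
At 29.0 °C: 60 / (29.0 − 10.1) = 60 / 18.9 = 3.175 d.
Difference = |17.647 − 3.175| = 14.472 ≈ 14.5 days.

14.5 days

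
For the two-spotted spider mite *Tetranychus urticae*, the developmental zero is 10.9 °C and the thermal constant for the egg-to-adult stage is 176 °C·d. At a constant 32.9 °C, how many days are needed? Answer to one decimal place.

Daily accumulation = 32.9 − 10.9 = 22.0 DD/day.
Duration = 176 / 22.0 = 8.000 ≈ 8.0 days.

8.0 days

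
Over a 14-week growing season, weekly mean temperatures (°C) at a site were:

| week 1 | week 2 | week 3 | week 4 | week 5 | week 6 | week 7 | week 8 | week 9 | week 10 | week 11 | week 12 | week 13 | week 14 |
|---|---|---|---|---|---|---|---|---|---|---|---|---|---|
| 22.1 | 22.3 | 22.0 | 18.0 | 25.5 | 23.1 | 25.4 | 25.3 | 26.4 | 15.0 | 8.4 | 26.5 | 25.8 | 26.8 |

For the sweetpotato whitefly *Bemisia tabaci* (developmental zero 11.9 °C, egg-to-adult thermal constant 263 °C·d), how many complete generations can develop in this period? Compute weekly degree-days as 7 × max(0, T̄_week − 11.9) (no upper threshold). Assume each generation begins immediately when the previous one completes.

Weekly DD (7 × max(0, T̄ − 11.9)): 71.4, 72.8, 70.7, 42.7, 95.2, 78.4, 94.5, 93.8, 101.5, 21.7, 0.0, 102.2, 97.3, 104.3.
Season total = 1046.5 DD.
Complete generations = ⌊1046.5 / 263⌋ = 3.

3 generations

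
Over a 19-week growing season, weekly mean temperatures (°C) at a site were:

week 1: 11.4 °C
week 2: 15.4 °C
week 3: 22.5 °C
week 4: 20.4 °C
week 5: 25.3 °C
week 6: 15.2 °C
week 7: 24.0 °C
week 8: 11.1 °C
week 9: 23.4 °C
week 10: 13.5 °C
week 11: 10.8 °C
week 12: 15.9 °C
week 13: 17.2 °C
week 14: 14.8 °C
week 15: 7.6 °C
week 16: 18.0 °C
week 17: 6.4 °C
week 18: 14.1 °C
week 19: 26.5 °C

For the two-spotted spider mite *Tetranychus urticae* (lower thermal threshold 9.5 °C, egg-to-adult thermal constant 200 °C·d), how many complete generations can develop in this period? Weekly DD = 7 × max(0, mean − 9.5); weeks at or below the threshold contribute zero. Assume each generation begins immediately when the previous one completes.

4 generations

Weekly DD (7 × max(0, T̄ − 9.5)): 13.3, 41.3, 91.0, 76.3, 110.6, 39.9, 101.5, 11.2, 97.3, 28.0, 9.1, 44.8, 53.9, 37.1, 0.0, 59.5, 0.0, 32.2, 119.0.
Season total = 966.0 DD.
Complete generations = ⌊966.0 / 200⌋ = 4.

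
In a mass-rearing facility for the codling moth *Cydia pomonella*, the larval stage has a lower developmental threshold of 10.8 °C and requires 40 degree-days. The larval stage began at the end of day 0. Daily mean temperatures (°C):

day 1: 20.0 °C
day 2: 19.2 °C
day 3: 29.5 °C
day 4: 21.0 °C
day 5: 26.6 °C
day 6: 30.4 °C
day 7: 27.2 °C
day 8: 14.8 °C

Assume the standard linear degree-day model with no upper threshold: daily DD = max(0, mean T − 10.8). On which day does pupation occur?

day 4

Daily DD above 10.8 °C: 9.2, 8.4, 18.7, 10.2, 15.8, 19.6, 16.4, 4.0.
Cumulative: 9.2, 17.6, 36.3, 46.5, 62.3, 81.9, 98.3, 102.3.
The total first reaches 40 DD on day 4.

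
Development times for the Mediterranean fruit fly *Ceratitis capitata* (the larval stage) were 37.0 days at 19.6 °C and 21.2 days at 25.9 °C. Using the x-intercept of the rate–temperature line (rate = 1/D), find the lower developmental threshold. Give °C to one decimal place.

11.1 °C

Linear rate model ⇒ the product D·(T − T_b) is constant across temperatures.
37.0·(19.6 − T_b) = 21.2·(25.9 − T_b)
T_b = (37.0·19.6 − 21.2·25.9) / (37.0 − 21.2) = 176.12 / 15.8 = 11.147 °C ≈ 11.1 °C.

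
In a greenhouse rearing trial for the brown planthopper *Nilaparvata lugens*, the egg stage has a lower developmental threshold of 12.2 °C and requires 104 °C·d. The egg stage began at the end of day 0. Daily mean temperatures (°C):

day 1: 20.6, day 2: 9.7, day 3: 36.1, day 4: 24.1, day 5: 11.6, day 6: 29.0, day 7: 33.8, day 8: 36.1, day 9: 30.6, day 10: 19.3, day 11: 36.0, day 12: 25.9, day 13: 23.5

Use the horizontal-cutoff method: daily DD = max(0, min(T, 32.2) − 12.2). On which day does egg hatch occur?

day 9

Daily DD above 12.2 °C (capped at 20.0): 8.4, 0.0, 20.0, 11.9, 0.0, 16.8, 20.0, 20.0, 18.4, 7.1, 20.0, 13.7, 11.3.
Cumulative: 8.4, 8.4, 28.4, 40.3, 40.3, 57.1, 77.1, 97.1, 115.5, 122.6, 142.6, 156.3, 167.6.
The total first reaches 104 DD on day 9.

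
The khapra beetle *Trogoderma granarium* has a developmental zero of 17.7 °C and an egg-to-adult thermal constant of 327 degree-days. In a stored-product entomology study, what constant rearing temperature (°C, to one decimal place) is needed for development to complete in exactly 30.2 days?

Required daily accumulation = 327 / 30.2 = 10.828 DD/day.
T = T_base + 10.828 = 17.7 + 10.828 = 28.528 ≈ 28.5 °C.

28.5 °C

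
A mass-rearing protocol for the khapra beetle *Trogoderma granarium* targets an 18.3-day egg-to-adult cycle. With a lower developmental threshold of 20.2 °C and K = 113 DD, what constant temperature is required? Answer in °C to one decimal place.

26.4 °C

Required daily accumulation = 113 / 18.3 = 6.175 DD/day.
T = T_base + 6.175 = 20.2 + 6.175 = 26.375 ≈ 26.4 °C.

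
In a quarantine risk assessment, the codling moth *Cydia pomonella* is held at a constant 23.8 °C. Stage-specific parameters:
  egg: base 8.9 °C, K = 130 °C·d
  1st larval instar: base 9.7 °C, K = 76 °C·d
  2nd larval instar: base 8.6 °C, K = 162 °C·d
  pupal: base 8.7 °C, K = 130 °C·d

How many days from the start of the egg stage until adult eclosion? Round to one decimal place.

egg: 130 / (23.8 − 8.9) = 130 / 14.9 = 8.725 d.
1st larval instar: 76 / (23.8 − 9.7) = 76 / 14.1 = 5.390 d.
2nd larval instar: 162 / (23.8 − 8.6) = 162 / 15.2 = 10.658 d.
pupal: 130 / (23.8 − 8.7) = 130 / 15.1 = 8.609 d.
Sum = 33.382 ≈ 33.4 days.

33.4 days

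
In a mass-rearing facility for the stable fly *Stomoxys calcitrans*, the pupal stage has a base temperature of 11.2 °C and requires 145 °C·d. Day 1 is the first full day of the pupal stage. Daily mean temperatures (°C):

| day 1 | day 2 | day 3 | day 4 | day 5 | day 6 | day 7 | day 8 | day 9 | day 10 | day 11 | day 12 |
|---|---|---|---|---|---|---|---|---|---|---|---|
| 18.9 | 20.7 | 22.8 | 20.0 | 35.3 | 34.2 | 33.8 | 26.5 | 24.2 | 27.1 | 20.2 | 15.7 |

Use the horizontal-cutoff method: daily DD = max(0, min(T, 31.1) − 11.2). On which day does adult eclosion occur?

day 11

Daily DD above 11.2 °C (capped at 19.9): 7.7, 9.5, 11.6, 8.8, 19.9, 19.9, 19.9, 15.3, 13.0, 15.9, 9.0, 4.5.
Cumulative: 7.7, 17.2, 28.8, 37.6, 57.5, 77.4, 97.3, 112.6, 125.6, 141.5, 150.5, 155.0.
The total first reaches 145 DD on day 11.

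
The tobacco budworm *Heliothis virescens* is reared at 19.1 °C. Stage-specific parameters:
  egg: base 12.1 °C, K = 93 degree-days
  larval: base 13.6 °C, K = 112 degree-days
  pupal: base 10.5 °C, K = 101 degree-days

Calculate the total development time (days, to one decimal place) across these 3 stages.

egg: 93 / (19.1 − 12.1) = 93 / 7.0 = 13.286 d.
larval: 112 / (19.1 − 13.6) = 112 / 5.5 = 20.364 d.
pupal: 101 / (19.1 − 10.5) = 101 / 8.6 = 11.744 d.
Sum = 45.394 ≈ 45.4 days.

45.4 days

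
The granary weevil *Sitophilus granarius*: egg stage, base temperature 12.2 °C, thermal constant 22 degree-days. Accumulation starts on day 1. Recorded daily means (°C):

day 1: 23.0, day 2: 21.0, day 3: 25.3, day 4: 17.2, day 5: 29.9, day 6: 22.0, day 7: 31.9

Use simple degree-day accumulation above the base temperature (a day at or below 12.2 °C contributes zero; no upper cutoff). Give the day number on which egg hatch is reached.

day 3

Daily DD above 12.2 °C: 10.8, 8.8, 13.1, 5.0, 17.7, 9.8, 19.7.
Cumulative: 10.8, 19.6, 32.7, 37.7, 55.4, 65.2, 84.9.
The total first reaches 22 DD on day 3.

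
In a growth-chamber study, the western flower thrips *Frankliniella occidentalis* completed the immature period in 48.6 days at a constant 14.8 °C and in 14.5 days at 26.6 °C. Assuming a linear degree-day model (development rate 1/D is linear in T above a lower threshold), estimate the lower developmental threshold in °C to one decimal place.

Linear rate model ⇒ the product D·(T − T_b) is constant across temperatures.
48.6·(14.8 − T_b) = 14.5·(26.6 − T_b)
T_b = (48.6·14.8 − 14.5·26.6) / (48.6 − 14.5) = 333.58 / 34.1 = 9.782 °C ≈ 9.8 °C.

9.8 °C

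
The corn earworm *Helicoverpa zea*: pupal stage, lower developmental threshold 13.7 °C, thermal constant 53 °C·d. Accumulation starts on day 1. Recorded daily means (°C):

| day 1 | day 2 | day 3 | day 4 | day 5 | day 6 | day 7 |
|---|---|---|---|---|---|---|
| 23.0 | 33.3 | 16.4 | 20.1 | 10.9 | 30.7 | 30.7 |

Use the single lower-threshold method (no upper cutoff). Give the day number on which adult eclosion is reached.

Daily DD above 13.7 °C: 9.3, 19.6, 2.7, 6.4, 0.0, 17.0, 17.0.
Cumulative: 9.3, 28.9, 31.6, 38.0, 38.0, 55.0, 72.0.
The total first reaches 53 DD on day 6.

day 6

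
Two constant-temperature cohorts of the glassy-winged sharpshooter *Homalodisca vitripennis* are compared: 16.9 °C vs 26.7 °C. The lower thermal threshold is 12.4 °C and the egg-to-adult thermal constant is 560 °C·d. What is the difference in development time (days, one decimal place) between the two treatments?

At 16.9 °C: 560 / (16.9 − 12.4) = 560 / 4.5 = 124.444 d.
At 26.7 °C: 560 / (26.7 − 12.4) = 560 / 14.3 = 39.161 d.
Difference = |124.444 − 39.161| = 85.284 ≈ 85.3 days.

85.3 days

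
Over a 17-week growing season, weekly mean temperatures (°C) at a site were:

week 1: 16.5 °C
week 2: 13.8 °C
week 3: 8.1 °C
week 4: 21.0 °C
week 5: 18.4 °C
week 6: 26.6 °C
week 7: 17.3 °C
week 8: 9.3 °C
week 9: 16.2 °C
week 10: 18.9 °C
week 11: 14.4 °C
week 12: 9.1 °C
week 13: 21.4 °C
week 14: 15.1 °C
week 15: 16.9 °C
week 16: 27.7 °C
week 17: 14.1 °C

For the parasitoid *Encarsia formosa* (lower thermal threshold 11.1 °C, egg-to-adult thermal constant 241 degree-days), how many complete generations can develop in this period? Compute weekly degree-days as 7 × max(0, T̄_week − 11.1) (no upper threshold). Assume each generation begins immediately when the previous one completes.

Weekly DD (7 × max(0, T̄ − 11.1)): 37.8, 18.9, 0.0, 69.3, 51.1, 108.5, 43.4, 0.0, 35.7, 54.6, 23.1, 0.0, 72.1, 28.0, 40.6, 116.2, 21.0.
Season total = 720.3 DD.
Complete generations = ⌊720.3 / 241⌋ = 2.

2 generations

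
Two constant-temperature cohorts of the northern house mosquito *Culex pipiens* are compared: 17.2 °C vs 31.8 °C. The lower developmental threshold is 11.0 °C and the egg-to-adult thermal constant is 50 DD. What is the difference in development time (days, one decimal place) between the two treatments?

At 17.2 °C: 50 / (17.2 − 11.0) = 50 / 6.2 = 8.065 d.
At 31.8 °C: 50 / (31.8 − 11.0) = 50 / 20.8 = 2.404 d.
Difference = |8.065 − 2.404| = 5.661 ≈ 5.7 days.

5.7 days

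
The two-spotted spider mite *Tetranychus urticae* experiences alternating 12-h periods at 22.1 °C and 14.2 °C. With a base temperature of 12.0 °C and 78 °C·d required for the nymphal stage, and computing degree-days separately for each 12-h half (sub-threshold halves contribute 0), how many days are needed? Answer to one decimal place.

Day half: max(0, 22.1 − 12.0) × 0.5 = 10.1 × 0.5 = 5.05 DD.
Night half: max(0, 14.2 − 12.0) × 0.5 = 2.2 × 0.5 = 1.10 DD.
Per 24 h: 6.15 DD/day.
Duration = 78 / 6.15 = 12.683 ≈ 12.7 days.

12.7 days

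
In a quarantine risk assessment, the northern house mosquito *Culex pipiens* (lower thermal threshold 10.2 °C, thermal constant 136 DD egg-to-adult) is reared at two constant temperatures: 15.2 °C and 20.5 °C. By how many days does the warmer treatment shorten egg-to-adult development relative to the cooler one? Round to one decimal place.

14.0 days

At 15.2 °C: 136 / (15.2 − 10.2) = 136 / 5.0 = 27.200 d.
At 20.5 °C: 136 / (20.5 − 10.2) = 136 / 10.3 = 13.204 d.
Difference = |27.200 − 13.204| = 13.996 ≈ 14.0 days.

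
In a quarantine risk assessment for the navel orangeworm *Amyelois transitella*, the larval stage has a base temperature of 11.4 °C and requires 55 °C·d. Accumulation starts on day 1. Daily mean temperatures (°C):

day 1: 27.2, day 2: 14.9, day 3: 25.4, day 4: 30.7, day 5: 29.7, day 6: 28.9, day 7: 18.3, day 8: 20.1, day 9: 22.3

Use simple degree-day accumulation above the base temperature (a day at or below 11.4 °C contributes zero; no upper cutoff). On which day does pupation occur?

Daily DD above 11.4 °C: 15.8, 3.5, 14.0, 19.3, 18.3, 17.5, 6.9, 8.7, 10.9.
Cumulative: 15.8, 19.3, 33.3, 52.6, 70.9, 88.4, 95.3, 104.0, 114.9.
The total first reaches 55 DD on day 5.

day 5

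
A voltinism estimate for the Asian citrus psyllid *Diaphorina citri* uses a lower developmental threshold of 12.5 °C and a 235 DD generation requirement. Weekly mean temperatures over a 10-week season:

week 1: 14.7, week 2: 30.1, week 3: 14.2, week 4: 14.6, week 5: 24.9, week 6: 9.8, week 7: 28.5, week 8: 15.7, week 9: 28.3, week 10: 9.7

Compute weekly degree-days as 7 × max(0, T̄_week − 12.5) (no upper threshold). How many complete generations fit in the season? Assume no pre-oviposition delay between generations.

Weekly DD (7 × max(0, T̄ − 12.5)): 15.4, 123.2, 11.9, 14.7, 86.8, 0.0, 112.0, 22.4, 110.6, 0.0.
Season total = 497.0 DD.
Complete generations = ⌊497.0 / 235⌋ = 2.

2 generations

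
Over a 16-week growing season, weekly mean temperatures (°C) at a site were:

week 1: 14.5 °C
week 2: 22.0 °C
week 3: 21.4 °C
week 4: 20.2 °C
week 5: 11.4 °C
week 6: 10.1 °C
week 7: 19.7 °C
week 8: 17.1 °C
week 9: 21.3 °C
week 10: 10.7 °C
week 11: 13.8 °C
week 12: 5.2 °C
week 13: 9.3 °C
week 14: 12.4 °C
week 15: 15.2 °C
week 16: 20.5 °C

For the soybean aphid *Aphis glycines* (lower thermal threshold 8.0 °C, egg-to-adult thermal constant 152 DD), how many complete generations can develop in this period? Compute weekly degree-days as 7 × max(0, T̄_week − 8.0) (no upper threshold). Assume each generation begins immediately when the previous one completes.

Weekly DD (7 × max(0, T̄ − 8.0)): 45.5, 98.0, 93.8, 85.4, 23.8, 14.7, 81.9, 63.7, 93.1, 18.9, 40.6, 0.0, 9.1, 30.8, 50.4, 87.5.
Season total = 837.2 DD.
Complete generations = ⌊837.2 / 152⌋ = 5.

5 generations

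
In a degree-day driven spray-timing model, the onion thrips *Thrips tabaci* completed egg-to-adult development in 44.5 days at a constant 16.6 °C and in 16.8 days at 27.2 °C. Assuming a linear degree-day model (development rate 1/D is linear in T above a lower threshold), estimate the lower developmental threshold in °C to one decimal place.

Equal thermal constants: D₁(T₁ − T_b) = D₂(T₂ − T_b).
44.5·(16.6 − T_b) = 16.8·(27.2 − T_b)
T_b = (44.5·16.6 − 16.8·27.2) / (44.5 − 16.8) = 281.74 / 27.7 = 10.171 °C ≈ 10.2 °C.

10.2 °C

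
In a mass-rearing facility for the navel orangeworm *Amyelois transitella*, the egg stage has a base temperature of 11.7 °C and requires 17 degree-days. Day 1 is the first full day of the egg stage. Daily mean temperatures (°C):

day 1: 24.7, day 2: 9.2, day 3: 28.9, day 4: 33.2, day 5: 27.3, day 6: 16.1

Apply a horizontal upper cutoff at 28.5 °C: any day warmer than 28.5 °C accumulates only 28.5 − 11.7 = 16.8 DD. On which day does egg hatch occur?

Daily DD above 11.7 °C (capped at 16.8): 13.0, 0.0, 16.8, 16.8, 15.6, 4.4.
Cumulative: 13.0, 13.0, 29.8, 46.6, 62.2, 66.6.
The total first reaches 17 DD on day 3.

day 3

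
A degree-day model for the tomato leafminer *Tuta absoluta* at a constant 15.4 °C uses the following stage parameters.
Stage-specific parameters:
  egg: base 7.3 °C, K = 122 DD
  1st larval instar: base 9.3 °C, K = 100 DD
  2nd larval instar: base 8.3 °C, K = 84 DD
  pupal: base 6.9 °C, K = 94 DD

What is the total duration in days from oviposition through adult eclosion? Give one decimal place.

egg: 122 / (15.4 − 7.3) = 122 / 8.1 = 15.062 d.
1st larval instar: 100 / (15.4 − 9.3) = 100 / 6.1 = 16.393 d.
2nd larval instar: 84 / (15.4 − 8.3) = 84 / 7.1 = 11.831 d.
pupal: 94 / (15.4 − 6.9) = 94 / 8.5 = 11.059 d.
Sum = 54.345 ≈ 54.3 days.

54.3 days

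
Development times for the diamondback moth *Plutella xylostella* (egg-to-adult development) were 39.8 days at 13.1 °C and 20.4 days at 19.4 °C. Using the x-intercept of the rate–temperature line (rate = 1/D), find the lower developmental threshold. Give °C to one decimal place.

6.5 °C

Linear rate model ⇒ the product D·(T − T_b) is constant across temperatures.
39.8·(13.1 − T_b) = 20.4·(19.4 − T_b)
T_b = (39.8·13.1 − 20.4·19.4) / (39.8 − 20.4) = 125.62 / 19.4 = 6.475 °C ≈ 6.5 °C.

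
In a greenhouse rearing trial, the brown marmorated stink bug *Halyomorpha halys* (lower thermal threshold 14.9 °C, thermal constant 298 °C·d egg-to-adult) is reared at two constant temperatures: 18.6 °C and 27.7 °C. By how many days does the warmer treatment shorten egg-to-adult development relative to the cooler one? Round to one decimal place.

At 18.6 °C: 298 / (18.6 − 14.9) = 298 / 3.7 = 80.541 d.
At 27.7 °C: 298 / (27.7 − 14.9) = 298 / 12.8 = 23.281 d.
Difference = |80.541 − 23.281| = 57.259 ≈ 57.3 days.

57.3 days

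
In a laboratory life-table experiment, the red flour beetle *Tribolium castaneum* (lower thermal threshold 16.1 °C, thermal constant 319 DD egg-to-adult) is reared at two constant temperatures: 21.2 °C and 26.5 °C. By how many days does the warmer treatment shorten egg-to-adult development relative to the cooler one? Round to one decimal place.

At 21.2 °C: 319 / (21.2 − 16.1) = 319 / 5.1 = 62.549 d.
At 26.5 °C: 319 / (26.5 − 16.1) = 319 / 10.4 = 30.673 d.
Difference = |62.549 − 30.673| = 31.876 ≈ 31.9 days.

31.9 days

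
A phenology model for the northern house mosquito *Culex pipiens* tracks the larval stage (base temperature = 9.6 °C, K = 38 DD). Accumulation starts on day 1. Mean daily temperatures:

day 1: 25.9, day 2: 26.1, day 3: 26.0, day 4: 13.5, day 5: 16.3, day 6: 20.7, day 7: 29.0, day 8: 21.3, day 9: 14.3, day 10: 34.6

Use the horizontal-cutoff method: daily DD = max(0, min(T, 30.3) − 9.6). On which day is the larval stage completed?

day 3

Daily DD above 9.6 °C (capped at 20.7): 16.3, 16.5, 16.4, 3.9, 6.7, 11.1, 19.4, 11.7, 4.7, 20.7.
Cumulative: 16.3, 32.8, 49.2, 53.1, 59.8, 70.9, 90.3, 102.0, 106.7, 127.4.
The total first reaches 38 DD on day 3.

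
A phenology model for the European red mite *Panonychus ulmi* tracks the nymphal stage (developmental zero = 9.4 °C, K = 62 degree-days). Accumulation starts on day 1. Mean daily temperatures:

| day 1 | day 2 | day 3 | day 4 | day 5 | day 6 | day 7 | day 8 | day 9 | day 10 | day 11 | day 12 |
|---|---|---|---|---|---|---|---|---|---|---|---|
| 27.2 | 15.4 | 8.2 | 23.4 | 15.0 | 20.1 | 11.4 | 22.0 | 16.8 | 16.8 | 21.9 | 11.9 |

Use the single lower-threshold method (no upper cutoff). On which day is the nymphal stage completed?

Daily DD above 9.4 °C: 17.8, 6.0, 0.0, 14.0, 5.6, 10.7, 2.0, 12.6, 7.4, 7.4, 12.5, 2.5.
Cumulative: 17.8, 23.8, 23.8, 37.8, 43.4, 54.1, 56.1, 68.7, 76.1, 83.5, 96.0, 98.5.
The total first reaches 62 DD on day 8.

day 8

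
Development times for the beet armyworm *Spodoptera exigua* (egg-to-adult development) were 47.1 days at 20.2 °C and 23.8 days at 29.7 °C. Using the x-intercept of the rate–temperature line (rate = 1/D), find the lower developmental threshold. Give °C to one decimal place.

10.5 °C

Linear rate model ⇒ the product D·(T − T_b) is constant across temperatures.
47.1·(20.2 − T_b) = 23.8·(29.7 − T_b)
T_b = (47.1·20.2 − 23.8·29.7) / (47.1 − 23.8) = 244.56 / 23.3 = 10.496 °C ≈ 10.5 °C.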